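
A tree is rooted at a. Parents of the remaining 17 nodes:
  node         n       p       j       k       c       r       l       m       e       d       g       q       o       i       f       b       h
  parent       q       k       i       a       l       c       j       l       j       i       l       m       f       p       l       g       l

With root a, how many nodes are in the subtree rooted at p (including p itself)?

16

The subtree rooted at p contains: p, i, j, d, l, e, c, g, m, f, h, r, b, q, o, n — 16 nodes.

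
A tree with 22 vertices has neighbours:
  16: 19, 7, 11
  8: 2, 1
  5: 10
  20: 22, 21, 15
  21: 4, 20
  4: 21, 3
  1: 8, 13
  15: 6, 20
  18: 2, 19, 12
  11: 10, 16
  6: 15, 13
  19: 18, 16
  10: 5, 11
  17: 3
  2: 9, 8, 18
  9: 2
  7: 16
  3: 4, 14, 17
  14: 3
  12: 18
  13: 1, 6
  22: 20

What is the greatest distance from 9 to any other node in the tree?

Distances from 9 peak at 11, attained at 17 (14 also at distance 11).
9-2-8-1-13-6-15-20-21-4-3-17

11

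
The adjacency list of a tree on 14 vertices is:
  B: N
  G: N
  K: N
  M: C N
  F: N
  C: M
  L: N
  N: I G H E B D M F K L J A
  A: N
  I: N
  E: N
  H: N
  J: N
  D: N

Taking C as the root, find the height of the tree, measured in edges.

3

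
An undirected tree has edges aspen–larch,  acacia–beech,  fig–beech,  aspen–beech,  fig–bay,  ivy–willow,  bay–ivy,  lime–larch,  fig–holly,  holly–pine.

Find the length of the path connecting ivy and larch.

Walking from ivy: ivy – bay – fig – beech – aspen – larch. Length 5.

5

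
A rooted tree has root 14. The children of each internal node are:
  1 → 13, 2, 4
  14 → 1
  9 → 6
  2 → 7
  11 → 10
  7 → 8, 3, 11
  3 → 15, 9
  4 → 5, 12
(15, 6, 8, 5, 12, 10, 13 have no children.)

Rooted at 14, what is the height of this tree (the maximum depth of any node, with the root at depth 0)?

6

A deepest node is 6, reached by 14 → 1 → 2 → 7 → 3 → 9 → 6.
That path has 6 edges, so the height is 6.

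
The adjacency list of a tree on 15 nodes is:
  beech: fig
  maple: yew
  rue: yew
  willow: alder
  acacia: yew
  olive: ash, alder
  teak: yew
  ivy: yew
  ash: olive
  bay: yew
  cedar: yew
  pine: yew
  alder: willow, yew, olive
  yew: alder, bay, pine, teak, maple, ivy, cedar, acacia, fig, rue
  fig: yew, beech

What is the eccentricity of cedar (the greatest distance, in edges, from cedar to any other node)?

4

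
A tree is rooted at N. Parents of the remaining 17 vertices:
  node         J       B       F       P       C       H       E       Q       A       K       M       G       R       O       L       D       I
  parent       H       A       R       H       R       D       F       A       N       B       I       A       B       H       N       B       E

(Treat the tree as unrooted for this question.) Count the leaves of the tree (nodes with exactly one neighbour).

9

Exactly 9 nodes have a single neighbour: C, G, J, K, L, M, O, P, Q.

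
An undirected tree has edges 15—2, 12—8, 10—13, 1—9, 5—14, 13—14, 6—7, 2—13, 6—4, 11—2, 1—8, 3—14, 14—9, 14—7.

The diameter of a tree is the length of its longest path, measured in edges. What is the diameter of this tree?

Starting from 4, a farthest node is 12 at distance 7.
One longest path: 4-6-7-14-9-1-8-12.
So the diameter is 7.

7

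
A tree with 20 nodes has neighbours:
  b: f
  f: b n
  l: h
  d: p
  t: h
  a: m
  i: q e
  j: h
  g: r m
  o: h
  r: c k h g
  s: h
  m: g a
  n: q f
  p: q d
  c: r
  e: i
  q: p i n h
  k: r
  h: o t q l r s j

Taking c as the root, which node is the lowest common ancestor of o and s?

Path o→root: o h r c; path s→root: s h r c.
First common node: h.

h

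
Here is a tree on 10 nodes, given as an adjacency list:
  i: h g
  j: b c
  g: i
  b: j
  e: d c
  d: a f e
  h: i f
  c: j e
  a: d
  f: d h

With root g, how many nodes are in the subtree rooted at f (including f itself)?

Descendants of f (including itself): f, d, e, a, c, j, b. That's 7.

7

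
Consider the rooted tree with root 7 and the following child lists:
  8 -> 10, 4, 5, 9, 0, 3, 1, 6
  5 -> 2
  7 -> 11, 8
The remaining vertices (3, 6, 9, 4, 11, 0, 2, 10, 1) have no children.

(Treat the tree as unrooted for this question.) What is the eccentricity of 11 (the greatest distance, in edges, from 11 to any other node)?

A farthest node from 11 is 2.
The path 11-7-8-5-2 has 4 edges.

4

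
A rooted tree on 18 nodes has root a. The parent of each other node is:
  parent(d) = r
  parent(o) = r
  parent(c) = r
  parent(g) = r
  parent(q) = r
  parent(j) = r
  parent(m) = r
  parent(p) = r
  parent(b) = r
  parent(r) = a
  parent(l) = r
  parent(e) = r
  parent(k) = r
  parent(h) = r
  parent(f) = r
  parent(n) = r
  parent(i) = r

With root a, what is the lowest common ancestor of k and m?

r

Path k→root: k r a; path m→root: m r a.
First common node: r.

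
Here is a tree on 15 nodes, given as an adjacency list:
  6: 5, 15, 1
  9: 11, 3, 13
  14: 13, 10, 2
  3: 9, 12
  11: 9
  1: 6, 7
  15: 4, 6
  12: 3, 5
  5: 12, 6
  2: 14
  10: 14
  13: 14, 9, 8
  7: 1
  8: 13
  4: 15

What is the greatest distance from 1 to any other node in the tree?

8

A farthest node from 1 is 10 (2 also at distance 8).
The path 1-6-5-12-3-9-13-14-10 has 8 edges.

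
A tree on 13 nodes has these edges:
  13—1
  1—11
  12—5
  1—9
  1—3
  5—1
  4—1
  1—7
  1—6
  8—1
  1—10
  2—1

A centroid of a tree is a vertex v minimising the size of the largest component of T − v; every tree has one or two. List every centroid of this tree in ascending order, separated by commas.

Delete 1: the remaining components have sizes 2, 1, 1, 1, 1, 1, 1, 1, 1, 1, 1. Max 2 ≤ 6, so 1 is a centroid.
Every other node leaves some component of size > 6, so the centroid is unique.

1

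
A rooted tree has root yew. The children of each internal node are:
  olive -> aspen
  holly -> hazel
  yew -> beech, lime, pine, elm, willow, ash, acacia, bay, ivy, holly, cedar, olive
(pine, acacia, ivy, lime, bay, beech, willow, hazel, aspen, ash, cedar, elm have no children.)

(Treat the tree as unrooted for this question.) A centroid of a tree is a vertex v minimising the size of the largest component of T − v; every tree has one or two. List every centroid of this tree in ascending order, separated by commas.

If yew is removed the pieces have sizes 2, 2, 1, 1, 1, 1, 1, 1, 1, 1, 1, 1, all ≤ ⌊15/2⌋ = 7.
Every other node leaves some component of size > 7, so the centroid is unique.

yew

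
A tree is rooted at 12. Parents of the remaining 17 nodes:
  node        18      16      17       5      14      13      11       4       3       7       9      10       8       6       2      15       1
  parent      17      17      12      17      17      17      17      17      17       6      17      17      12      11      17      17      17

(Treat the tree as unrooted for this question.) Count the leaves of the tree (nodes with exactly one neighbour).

14

Degree-1 nodes: 1, 2, 3, 4, 5, 7, 8, 9, 10, 13, 14, 15, 16, 18 — 14 of them.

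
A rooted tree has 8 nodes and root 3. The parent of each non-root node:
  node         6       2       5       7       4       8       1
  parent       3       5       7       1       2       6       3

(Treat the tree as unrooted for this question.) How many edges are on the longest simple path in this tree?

BFS from 8 reaches 4 last, at distance 7; BFS from 4 confirms no node is farther.
Path: 8 – 6 – 3 – 1 – 7 – 5 – 2 – 4.

7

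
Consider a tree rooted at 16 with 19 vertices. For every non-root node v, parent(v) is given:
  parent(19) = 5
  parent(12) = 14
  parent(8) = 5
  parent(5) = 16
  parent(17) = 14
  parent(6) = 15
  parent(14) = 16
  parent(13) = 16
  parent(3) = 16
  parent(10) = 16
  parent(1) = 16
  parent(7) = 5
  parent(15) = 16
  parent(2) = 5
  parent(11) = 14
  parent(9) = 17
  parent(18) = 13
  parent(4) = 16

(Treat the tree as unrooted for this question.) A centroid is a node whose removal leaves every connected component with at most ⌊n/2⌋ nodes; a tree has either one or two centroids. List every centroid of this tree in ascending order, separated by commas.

16

If 16 is removed the pieces have sizes 5, 5, 2, 2, 1, 1, 1, 1, all ≤ ⌊19/2⌋ = 9.
Every other node leaves some component of size > 9, so the centroid is unique.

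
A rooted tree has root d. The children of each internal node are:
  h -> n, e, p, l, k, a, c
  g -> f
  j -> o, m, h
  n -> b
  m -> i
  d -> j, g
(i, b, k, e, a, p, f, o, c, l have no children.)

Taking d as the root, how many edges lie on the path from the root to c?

d–j–h–c — 3 edges.

3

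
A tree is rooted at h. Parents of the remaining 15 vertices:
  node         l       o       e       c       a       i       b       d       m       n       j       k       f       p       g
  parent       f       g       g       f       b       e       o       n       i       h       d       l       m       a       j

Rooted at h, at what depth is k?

h–n–d–j–g–e–i–m–f–l–k — 10 edges.

10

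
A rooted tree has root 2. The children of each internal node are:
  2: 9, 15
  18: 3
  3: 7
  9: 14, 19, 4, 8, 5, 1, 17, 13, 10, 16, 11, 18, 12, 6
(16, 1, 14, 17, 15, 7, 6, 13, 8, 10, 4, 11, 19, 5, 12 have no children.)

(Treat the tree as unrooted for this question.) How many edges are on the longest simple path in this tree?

5

Starting from 7, a farthest node is 15 at distance 5.
One longest path: 7-3-18-9-2-15.
So the diameter is 5.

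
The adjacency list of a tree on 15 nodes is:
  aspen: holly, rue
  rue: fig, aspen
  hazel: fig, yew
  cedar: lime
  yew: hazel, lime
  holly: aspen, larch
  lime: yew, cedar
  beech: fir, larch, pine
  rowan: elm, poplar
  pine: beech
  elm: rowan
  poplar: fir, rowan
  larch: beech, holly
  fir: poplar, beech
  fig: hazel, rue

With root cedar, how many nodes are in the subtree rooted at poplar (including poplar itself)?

Descendants of poplar (including itself): poplar, rowan, elm. That's 3.

3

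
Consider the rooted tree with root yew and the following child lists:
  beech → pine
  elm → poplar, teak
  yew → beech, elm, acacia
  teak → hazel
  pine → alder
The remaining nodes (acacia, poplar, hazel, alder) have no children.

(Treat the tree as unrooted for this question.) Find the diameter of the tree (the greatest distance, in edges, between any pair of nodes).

Starting from hazel, a farthest node is alder at distance 6.
One longest path: hazel – teak – elm – yew – beech – pine – alder.
So the diameter is 6.

6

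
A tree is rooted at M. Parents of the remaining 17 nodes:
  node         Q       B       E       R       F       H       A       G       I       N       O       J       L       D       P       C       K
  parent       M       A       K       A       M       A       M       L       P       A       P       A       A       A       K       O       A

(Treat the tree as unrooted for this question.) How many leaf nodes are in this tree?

12

Degree-1 nodes: B, C, D, E, F, G, H, I, J, N, Q, R — 12 of them.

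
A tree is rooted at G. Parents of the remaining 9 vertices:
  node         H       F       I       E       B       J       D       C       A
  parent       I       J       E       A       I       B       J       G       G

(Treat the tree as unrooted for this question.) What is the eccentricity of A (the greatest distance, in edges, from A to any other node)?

5

A farthest node from A is D (F also at distance 5).
The path A – E – I – B – J – D has 5 edges.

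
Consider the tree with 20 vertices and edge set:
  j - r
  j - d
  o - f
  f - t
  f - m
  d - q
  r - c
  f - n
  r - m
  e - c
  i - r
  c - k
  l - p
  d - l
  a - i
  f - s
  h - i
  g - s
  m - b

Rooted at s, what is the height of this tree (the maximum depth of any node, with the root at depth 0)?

The longest root-to-leaf path is s-f-m-r-j-d-l-p (7 edges).

7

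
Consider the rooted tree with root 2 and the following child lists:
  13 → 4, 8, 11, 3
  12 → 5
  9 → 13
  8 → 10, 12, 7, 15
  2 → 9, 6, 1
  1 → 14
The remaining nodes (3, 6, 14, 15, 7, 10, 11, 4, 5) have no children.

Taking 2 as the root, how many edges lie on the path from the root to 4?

3

2 – 9 – 13 – 4 — 3 edges.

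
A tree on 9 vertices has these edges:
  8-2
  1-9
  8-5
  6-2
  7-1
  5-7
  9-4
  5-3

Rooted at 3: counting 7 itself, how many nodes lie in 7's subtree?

The subtree rooted at 7 contains: 7, 1, 9, 4 — 4 nodes.

4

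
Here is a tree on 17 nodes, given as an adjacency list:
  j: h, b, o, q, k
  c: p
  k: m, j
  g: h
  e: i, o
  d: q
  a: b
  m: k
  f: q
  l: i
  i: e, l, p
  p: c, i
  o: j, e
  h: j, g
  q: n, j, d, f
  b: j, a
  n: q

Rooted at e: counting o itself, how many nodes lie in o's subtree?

o's subtree: {o, j, q, h, k, b, d, f, n, g, m, a}, size 12.

12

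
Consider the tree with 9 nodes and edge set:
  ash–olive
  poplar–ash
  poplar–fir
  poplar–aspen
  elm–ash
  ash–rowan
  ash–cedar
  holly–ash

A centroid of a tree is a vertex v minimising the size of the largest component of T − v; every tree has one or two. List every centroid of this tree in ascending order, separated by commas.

Delete ash: the remaining components have sizes 3, 1, 1, 1, 1, 1. Max 3 ≤ 4, so ash is a centroid.
Every other node leaves some component of size > 4, so the centroid is unique.

ash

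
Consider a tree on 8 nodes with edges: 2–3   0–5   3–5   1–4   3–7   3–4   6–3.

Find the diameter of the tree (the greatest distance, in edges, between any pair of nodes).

Starting from 0, a farthest node is 1 at distance 4.
One longest path: 0 – 5 – 3 – 4 – 1.
So the diameter is 4.

4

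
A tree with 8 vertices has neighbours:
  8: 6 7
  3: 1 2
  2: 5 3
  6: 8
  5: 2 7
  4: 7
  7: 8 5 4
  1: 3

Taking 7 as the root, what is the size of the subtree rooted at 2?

2's subtree: {2, 3, 1}, size 3.

3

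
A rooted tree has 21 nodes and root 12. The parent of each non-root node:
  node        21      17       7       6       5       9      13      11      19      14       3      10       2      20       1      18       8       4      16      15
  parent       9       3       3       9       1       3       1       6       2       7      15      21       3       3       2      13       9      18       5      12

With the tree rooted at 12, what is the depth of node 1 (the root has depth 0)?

Climbing from 1 to the root: 1 – 2 – 3 – 15 – 12. That's 4 steps.

4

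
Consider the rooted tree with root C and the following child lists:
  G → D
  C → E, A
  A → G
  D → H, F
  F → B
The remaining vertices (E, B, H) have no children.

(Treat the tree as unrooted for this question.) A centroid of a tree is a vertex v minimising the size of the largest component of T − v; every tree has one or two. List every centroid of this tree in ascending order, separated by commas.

Delete D: the remaining components have sizes 4, 2, 1. Max 4 ≤ 4, so D is a centroid.
G is adjacent to D and is also a centroid (the largest component after removing it is likewise 4).

D, G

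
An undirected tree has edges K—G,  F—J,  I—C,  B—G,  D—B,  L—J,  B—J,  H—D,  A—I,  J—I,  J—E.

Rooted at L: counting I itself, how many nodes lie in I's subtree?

I's subtree: {I, A, C}, size 3.

3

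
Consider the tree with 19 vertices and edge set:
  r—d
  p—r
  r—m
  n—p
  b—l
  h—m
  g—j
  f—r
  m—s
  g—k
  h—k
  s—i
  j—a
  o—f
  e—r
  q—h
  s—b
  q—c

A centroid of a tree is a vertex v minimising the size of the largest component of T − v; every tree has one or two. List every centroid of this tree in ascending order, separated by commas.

m

Removing m splits the tree into components of sizes 7, 7, 4; the largest is 7 ≤ ⌊19/2⌋ = 9.
No neighbour of m does as well, so m is the unique centroid.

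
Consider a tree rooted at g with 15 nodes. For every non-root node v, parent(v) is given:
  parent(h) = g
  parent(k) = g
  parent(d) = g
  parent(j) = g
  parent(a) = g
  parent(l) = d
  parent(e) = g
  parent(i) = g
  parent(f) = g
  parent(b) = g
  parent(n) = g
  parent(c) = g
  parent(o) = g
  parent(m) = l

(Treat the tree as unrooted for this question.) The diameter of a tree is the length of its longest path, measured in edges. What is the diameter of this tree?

4

BFS from m reaches c last, at distance 4; BFS from c confirms no node is farther.
Path: m - l - d - g - c.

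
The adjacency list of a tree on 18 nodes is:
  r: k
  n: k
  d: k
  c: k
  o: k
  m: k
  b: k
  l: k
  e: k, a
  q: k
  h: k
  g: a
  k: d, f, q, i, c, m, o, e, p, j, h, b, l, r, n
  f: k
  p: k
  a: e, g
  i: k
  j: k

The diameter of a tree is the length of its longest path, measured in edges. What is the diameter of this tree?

BFS from g reaches i last, at distance 4; BFS from i confirms no node is farther.
Path: g – a – e – k – i.

4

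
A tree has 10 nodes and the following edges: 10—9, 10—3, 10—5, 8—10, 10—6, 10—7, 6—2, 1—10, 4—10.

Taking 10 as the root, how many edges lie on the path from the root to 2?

Climbing from 2 to the root: 2–6–10. That's 2 steps.

2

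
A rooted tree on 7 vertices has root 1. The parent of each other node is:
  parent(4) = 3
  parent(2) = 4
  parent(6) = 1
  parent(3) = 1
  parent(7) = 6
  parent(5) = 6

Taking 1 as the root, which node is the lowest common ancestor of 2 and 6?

Ancestors of 2 (toward the root): 2, 4, 3, 1.
Ancestors of 6: 6, 1.
The deepest node appearing in both lists is 1.

1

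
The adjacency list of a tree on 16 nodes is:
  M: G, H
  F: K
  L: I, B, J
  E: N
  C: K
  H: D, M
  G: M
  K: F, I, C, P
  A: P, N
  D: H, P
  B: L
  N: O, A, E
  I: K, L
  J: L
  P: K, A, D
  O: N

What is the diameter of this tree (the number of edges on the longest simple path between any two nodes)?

Starting from G, a farthest node is B at distance 8.
One longest path: G – M – H – D – P – K – I – L – B.
So the diameter is 8.

8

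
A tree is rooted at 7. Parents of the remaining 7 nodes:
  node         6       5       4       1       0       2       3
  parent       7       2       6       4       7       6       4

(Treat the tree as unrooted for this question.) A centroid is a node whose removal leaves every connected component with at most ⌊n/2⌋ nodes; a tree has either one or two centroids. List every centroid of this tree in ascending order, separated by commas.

Removing 6 splits the tree into components of sizes 3, 2, 2; the largest is 3 ≤ ⌊8/2⌋ = 4.
No neighbour of 6 does as well, so 6 is the unique centroid.

6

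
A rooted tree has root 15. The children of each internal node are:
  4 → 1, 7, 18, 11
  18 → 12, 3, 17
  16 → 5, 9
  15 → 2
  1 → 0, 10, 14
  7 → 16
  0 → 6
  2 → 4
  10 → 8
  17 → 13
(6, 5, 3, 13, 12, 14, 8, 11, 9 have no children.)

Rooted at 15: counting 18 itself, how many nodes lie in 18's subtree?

18's subtree: {18, 17, 12, 3, 13}, size 5.

5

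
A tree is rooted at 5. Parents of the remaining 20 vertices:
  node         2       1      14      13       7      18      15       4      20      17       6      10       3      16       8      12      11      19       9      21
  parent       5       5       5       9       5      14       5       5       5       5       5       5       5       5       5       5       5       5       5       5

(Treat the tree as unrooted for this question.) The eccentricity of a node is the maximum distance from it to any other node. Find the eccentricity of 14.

Distances from 14 peak at 3, attained at 13.
14-5-9-13

3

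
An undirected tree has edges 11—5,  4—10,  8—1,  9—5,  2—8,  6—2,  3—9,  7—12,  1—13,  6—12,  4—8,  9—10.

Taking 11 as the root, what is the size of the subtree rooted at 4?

The subtree rooted at 4 contains: 4, 8, 2, 1, 6, 13, 12, 7 — 8 nodes.

8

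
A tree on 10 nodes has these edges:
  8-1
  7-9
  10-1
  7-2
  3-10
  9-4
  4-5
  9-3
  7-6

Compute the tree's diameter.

Starting from 8, a farthest node is 2 at distance 6.
One longest path: 8-1-10-3-9-7-2.
So the diameter is 6.

6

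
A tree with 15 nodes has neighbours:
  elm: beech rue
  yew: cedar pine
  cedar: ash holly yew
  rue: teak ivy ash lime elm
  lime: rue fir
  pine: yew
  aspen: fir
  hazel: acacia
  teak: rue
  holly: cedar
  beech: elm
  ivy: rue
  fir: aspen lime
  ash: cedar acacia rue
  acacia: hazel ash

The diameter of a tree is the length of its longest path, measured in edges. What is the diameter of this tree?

7

A longest path is pine–yew–cedar–ash–rue–lime–fir–aspen, with 7 edges.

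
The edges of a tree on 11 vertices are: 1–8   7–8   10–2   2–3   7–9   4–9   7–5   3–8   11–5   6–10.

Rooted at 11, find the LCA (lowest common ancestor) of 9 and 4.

9

Path 9→root: 9 7 5 11; path 4→root: 4 9 7 5 11.
First common node: 9.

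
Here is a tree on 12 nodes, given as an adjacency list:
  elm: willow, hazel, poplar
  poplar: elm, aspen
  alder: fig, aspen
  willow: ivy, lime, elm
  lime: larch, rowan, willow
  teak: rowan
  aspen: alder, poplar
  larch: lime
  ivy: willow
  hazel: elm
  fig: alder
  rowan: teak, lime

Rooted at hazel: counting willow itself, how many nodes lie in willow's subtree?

The subtree rooted at willow contains: willow, ivy, lime, larch, rowan, teak — 6 nodes.

6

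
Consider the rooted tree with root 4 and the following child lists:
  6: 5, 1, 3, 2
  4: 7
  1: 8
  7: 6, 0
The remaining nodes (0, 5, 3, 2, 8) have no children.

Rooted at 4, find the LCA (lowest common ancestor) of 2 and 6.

6

Path 2→root: 2 6 7 4; path 6→root: 6 7 4.
First common node: 6.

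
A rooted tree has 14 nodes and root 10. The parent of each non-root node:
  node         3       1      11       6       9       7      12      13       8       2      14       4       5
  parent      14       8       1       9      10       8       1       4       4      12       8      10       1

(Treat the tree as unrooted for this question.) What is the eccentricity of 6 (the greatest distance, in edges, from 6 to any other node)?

7

The node farthest from 6 is 2, via 6–9–10–4–8–1–12–2 — 7 edges.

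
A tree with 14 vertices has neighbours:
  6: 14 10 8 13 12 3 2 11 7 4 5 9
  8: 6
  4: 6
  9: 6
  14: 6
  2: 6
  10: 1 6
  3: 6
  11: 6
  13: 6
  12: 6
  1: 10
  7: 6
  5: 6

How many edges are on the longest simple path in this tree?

A longest path is 1 - 10 - 6 - 2, with 3 edges.

3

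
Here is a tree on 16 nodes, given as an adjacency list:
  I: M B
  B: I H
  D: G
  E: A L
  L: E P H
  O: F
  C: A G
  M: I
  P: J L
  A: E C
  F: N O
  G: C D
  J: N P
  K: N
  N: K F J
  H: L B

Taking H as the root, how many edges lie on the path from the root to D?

6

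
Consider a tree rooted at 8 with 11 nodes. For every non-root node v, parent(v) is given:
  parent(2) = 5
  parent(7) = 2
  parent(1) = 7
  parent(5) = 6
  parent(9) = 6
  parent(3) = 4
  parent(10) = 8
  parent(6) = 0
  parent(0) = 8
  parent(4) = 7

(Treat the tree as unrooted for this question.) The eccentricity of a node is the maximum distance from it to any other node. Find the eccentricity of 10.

8

Distances from 10 peak at 8, attained at 3.
10–8–0–6–5–2–7–4–3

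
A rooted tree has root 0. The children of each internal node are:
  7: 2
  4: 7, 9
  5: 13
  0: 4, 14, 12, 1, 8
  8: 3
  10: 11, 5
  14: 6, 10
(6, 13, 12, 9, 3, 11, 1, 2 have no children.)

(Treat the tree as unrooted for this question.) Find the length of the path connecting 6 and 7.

4

Walking from 6: 6 - 14 - 0 - 4 - 7. Length 4.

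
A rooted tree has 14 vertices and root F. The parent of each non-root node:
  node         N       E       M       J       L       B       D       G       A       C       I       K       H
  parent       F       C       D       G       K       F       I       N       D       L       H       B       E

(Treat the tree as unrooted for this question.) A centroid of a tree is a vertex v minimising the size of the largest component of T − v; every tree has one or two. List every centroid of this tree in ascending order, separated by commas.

C, L

If C is removed the pieces have sizes 7, 6, all ≤ ⌊14/2⌋ = 7.
Its neighbour L also leaves a largest component of size 7, so both are centroids.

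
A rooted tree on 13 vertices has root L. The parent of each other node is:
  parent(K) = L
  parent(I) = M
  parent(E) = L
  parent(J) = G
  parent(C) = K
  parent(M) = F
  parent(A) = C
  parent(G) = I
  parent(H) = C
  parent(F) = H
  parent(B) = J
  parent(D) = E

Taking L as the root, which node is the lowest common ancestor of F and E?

F's ancestor chain is F, H, C, K, L and E's is E, L; they first meet at L.

L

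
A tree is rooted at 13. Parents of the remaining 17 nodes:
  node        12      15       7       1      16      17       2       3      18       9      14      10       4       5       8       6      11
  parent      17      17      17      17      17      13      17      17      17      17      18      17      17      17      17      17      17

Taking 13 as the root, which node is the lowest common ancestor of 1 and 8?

1's ancestor chain is 1, 17, 13 and 8's is 8, 17, 13; they first meet at 17.

17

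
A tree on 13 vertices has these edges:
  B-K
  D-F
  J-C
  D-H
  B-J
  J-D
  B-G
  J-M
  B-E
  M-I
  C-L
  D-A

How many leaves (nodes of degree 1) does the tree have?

Degree-1 nodes: A, E, F, G, H, I, K, L — 8 of them.

8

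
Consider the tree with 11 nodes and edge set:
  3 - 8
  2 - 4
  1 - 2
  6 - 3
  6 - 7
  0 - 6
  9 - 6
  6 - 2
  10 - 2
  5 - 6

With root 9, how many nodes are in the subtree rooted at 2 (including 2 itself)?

4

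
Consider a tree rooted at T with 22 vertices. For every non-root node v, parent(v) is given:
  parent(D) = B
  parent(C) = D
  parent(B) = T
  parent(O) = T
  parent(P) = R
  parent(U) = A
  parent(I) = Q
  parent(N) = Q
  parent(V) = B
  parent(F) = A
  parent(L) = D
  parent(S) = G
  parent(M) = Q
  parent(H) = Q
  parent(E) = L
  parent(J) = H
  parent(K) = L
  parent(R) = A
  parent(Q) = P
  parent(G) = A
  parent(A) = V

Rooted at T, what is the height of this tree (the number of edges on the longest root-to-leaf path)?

The longest root-to-leaf path is T – B – V – A – R – P – Q – H – J (8 edges).

8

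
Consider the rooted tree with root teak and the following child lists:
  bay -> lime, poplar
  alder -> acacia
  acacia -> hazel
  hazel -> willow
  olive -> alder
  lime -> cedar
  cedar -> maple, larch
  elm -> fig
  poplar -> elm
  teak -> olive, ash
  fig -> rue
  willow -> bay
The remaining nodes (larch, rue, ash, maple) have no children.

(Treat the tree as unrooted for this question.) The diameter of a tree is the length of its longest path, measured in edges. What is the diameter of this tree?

11

Starting from ash, a farthest node is rue at distance 11.
One longest path: ash–teak–olive–alder–acacia–hazel–willow–bay–poplar–elm–fig–rue.
So the diameter is 11.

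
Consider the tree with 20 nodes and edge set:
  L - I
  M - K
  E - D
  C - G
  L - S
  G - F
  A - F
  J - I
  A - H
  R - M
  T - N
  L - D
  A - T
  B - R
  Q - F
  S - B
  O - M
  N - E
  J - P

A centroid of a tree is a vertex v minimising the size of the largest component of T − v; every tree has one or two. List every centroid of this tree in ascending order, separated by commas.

D, L

Removing D splits the tree into components of sizes 10, 9; the largest is 10 ≤ ⌊20/2⌋ = 10.
Its neighbour L also leaves a largest component of size 10, so both are centroids.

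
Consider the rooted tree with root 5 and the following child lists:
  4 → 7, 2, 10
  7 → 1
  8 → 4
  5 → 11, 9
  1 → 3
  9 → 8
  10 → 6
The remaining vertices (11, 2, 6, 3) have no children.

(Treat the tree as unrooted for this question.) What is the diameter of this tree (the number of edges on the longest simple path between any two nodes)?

7

BFS from 11 reaches 3 last, at distance 7; BFS from 3 confirms no node is farther.
Path: 11-5-9-8-4-7-1-3.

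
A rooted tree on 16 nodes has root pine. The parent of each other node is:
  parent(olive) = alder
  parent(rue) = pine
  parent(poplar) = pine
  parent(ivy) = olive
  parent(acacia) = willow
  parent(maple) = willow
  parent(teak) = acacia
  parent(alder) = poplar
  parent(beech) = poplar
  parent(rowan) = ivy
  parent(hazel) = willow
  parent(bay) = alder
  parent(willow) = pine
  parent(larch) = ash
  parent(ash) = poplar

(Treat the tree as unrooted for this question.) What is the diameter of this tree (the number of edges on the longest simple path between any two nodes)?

8

A longest path is rowan – ivy – olive – alder – poplar – pine – willow – acacia – teak, with 8 edges.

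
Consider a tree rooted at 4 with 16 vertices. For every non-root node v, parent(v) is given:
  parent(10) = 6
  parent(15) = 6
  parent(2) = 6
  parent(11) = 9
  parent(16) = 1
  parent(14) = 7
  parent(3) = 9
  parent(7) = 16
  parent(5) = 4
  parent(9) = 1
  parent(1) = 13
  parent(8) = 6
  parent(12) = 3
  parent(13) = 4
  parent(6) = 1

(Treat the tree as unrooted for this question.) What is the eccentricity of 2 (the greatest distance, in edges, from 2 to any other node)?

5

The node farthest from 2 is 5 (14, 12 also at distance 5), via 2-6-1-13-4-5 — 5 edges.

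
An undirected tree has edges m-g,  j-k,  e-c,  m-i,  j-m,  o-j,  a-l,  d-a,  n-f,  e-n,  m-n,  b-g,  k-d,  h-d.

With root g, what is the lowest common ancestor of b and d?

g

Ancestors of b (toward the root): b, g.
Ancestors of d: d, k, j, m, g.
The deepest node appearing in both lists is g.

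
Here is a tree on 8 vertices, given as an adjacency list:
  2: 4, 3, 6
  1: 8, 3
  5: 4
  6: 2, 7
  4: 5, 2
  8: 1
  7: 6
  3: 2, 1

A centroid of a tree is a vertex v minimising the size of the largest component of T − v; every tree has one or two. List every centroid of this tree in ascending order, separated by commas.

2

If 2 is removed the pieces have sizes 3, 2, 2, all ≤ ⌊8/2⌋ = 4.
No neighbour of 2 does as well, so 2 is the unique centroid.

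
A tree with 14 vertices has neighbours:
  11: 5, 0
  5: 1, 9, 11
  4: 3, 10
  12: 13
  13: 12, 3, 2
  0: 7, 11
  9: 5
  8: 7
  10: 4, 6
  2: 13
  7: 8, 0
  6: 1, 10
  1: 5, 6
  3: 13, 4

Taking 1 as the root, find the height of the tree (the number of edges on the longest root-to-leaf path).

6

A deepest node is 12, reached by 1-6-10-4-3-13-12.
That path has 6 edges, so the height is 6.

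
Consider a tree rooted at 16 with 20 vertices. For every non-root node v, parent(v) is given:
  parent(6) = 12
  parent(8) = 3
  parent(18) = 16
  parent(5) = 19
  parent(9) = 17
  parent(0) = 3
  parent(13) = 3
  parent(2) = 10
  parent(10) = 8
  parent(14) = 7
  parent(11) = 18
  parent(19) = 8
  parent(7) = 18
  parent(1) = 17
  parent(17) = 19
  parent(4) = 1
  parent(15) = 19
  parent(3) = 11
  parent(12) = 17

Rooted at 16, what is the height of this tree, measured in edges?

A deepest node is 6, reached by 16-18-11-3-8-19-17-12-6.
That path has 8 edges, so the height is 8.

8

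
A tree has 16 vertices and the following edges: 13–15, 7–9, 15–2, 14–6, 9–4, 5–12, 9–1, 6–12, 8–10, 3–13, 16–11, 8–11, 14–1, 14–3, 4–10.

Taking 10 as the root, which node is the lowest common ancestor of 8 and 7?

Path 8→root: 8 10; path 7→root: 7 9 4 10.
First common node: 10.

10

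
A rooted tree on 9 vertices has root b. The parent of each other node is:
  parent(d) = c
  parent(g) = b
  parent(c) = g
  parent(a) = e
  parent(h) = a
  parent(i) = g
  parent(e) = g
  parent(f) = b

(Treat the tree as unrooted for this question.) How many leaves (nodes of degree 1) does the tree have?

4

The leaves are d, f, h, i.
That is 4 leaves.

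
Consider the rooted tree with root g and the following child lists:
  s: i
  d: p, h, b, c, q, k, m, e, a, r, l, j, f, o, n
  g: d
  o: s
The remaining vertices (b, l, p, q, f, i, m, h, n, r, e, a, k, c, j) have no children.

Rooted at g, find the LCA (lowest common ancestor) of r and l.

Ancestors of r (toward the root): r, d, g.
Ancestors of l: l, d, g.
The deepest node appearing in both lists is d.

d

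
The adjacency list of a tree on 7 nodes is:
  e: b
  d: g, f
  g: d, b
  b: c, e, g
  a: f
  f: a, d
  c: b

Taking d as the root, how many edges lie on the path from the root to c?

3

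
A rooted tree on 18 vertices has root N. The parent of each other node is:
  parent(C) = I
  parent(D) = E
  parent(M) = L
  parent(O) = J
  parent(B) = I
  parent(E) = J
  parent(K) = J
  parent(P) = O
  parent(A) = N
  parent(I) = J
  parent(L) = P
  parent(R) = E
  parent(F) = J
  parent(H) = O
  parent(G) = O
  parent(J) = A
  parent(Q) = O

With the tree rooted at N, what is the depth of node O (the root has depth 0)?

3

Climbing from O to the root: O–J–A–N. That's 3 steps.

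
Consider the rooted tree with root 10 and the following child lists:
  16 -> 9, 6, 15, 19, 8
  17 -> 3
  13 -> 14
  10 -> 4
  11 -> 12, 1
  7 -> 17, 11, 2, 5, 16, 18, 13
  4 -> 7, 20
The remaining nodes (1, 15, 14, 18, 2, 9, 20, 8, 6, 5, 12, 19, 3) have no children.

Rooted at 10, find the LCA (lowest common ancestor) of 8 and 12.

Ancestors of 8 (toward the root): 8, 16, 7, 4, 10.
Ancestors of 12: 12, 11, 7, 4, 10.
The deepest node appearing in both lists is 7.

7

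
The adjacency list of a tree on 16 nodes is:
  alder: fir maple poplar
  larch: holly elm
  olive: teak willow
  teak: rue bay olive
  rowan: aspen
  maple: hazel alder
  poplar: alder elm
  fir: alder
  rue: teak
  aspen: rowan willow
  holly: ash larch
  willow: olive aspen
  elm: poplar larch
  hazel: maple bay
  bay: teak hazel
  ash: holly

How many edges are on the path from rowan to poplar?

The path is rowan – aspen – willow – olive – teak – bay – hazel – maple – alder – poplar, which has 9 edges.

9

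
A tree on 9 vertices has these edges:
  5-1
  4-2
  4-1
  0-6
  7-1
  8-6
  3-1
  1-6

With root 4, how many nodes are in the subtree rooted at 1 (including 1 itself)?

7

The subtree rooted at 1 contains: 1, 5, 6, 3, 7, 8, 0 — 7 nodes.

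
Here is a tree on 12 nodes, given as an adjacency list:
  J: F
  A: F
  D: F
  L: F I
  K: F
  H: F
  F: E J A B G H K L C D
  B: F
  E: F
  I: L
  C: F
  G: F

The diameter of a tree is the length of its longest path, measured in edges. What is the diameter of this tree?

3

Starting from I, a farthest node is K at distance 3.
One longest path: I–L–F–K.
So the diameter is 3.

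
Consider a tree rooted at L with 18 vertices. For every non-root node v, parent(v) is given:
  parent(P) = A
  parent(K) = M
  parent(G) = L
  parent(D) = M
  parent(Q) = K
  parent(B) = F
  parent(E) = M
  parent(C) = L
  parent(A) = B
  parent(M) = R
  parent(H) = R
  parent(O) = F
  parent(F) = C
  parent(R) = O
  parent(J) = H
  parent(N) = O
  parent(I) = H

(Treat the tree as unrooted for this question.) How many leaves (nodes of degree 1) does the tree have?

Exactly 8 nodes have a single neighbour: D, E, G, I, J, N, P, Q.

8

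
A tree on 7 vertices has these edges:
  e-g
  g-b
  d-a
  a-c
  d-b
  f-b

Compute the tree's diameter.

5

A longest path is c - a - d - b - g - e, with 5 edges.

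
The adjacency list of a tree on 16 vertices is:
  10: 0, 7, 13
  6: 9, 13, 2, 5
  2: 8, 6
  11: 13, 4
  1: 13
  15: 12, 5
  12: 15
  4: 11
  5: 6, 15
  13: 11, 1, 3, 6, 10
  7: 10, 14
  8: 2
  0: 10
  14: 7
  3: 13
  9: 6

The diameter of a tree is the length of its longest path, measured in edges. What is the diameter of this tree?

BFS from 14 reaches 12 last, at distance 7; BFS from 12 confirms no node is farther.
Path: 14 - 7 - 10 - 13 - 6 - 5 - 15 - 12.

7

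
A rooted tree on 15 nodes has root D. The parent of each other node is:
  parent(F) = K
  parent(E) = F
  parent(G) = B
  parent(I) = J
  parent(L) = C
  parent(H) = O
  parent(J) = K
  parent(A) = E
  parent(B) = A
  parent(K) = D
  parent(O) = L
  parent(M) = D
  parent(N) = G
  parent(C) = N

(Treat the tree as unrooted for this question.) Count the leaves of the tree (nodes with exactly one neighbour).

3

Exactly 3 nodes have a single neighbour: H, I, M.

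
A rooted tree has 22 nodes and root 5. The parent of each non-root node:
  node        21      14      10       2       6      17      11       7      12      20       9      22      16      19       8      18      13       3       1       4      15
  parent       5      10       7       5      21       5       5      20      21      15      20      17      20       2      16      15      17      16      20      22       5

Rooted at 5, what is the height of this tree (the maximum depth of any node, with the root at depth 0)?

A deepest node is 14, reached by 5-15-20-7-10-14.
That path has 5 edges, so the height is 5.

5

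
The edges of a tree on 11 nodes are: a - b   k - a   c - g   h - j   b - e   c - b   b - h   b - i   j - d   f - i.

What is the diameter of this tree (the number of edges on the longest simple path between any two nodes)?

5

A longest path is d–j–h–b–a–k, with 5 edges.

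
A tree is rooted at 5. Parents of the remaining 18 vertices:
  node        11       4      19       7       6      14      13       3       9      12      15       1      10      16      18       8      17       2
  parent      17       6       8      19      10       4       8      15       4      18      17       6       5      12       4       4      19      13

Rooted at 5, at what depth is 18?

Climbing from 18 to the root: 18 – 4 – 6 – 10 – 5. That's 4 steps.

4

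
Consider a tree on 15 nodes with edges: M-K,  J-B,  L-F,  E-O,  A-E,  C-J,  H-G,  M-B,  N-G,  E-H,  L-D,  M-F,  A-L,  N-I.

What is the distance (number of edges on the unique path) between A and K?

A–L–F–M–K: 4 edges.

4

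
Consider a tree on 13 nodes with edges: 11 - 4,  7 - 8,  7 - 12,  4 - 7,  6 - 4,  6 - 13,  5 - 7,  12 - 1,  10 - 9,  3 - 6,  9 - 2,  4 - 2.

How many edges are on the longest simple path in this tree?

6

A longest path is 10 – 9 – 2 – 4 – 7 – 12 – 1, with 6 edges.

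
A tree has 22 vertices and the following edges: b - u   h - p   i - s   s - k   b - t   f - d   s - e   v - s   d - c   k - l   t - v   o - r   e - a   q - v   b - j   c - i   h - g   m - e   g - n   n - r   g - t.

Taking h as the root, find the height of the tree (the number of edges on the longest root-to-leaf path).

8

The longest root-to-leaf path is h – g – t – v – s – i – c – d – f (8 edges).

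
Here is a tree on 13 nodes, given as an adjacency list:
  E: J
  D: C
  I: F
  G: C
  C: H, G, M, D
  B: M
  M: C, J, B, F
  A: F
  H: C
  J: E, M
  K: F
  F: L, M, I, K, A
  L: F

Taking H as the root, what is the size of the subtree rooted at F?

5

F's subtree: {F, A, K, I, L}, size 5.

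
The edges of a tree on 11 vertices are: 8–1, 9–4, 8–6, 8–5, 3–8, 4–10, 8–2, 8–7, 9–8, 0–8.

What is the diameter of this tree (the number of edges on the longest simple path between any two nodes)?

4

Starting from 10, a farthest node is 2 at distance 4.
One longest path: 10–4–9–8–2.
So the diameter is 4.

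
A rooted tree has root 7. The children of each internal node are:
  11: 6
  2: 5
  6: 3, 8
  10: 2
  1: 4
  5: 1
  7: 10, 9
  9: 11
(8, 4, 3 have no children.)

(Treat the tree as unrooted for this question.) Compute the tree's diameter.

9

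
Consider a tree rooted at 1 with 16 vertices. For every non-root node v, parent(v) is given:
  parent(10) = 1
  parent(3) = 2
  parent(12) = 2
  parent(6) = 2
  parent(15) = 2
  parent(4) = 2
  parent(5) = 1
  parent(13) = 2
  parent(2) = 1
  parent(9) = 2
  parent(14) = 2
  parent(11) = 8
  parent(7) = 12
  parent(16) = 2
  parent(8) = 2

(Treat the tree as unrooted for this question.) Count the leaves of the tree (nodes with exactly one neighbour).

The leaves are 3, 4, 5, 6, 7, 9, 10, 11, 13, 14, 15, 16.
That is 12 leaves.

12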